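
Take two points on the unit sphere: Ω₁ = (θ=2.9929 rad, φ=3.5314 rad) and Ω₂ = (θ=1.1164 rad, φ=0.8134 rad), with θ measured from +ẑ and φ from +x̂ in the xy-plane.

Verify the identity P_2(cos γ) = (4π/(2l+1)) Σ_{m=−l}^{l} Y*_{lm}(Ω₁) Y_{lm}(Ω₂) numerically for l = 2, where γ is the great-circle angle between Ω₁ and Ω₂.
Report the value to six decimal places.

-0.037255

Expand P_2 via completeness: Σ_{m} conj(Y_{2,m}) at Ω₁ times Y_{2,m} at Ω₂ —
  m=-2: (0.006029, 0.005960) × (-0.017456, -0.311369) = (0.001750, -0.001981)  (running Σ = (0.001750, -0.001981))
  m=-1: (0.104696, 0.043012) × (0.209324, -0.221388) = (0.031438, -0.014175)  (running Σ = (0.033188, -0.016156))
  m=0: (0.610017, -0.000000) × (-0.133110, 0.000000) = (-0.081200, 0.000000)  (running Σ = (-0.048012, -0.016156))
  m=1: (-0.104696, 0.043012) × (-0.209324, -0.221388) = (0.031438, 0.014175)  (running Σ = (-0.016574, -0.001981))
  m=2: (0.006029, -0.005960) × (-0.017456, 0.311369) = (0.001750, 0.001981)  (running Σ = (-0.014823, 0.000000))
Total Σ_m = (-0.014823, 0.000000). Multiply by 2.513274: (-0.037255, 0.000000). P_2(cos γ) = -0.037255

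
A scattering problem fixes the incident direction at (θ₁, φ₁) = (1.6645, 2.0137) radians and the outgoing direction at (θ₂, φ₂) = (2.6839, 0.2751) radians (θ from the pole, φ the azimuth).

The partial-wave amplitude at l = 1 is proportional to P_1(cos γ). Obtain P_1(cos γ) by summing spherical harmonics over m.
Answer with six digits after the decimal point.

Term-by-term m-sum for l=1 (normalisation 4π/3 = 4.188790):
  m=-1: -0.147417+0.310788i × +0.146926-0.041471i = -0.008771+0.051776i  (running Σ = -0.008771+0.051776i)
  m=0: -0.045717-0.000000i × -0.438313+0.000000i = +0.020038+0.000000i  (running Σ = +0.011268+0.051776i)
  m=1: +0.147417+0.310788i × -0.146926-0.041471i = -0.008771-0.051776i  (running Σ = +0.002497+0.000000i)
Σ over m = +0.002497+0.000000i; ×(4π/3) → +0.010458+0.000000i. Real part: 0.010458

0.010458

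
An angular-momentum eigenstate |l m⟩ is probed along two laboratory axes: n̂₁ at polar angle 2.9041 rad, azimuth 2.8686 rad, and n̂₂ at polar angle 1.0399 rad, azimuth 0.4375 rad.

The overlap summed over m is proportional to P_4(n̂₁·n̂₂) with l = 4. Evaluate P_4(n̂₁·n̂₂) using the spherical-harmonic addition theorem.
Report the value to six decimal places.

Term-by-term m-sum for l=4 (normalisation 4π/9 = 1.396263):
  m=-4: Y*=(0.000625, -0.001203)  Y=(-0.043622, -0.240811)  product (-0.000317, -0.000098)
  m=-3: Y*=(0.010819, -0.011572)  Y=(0.103810, -0.392924)  product (-0.003424, -0.005452)
  m=-2: Y*=(0.088813, -0.053962)  Y=(0.126679, -0.151688)  product (0.003065, -0.020308)
  m=-1: Y*=(0.376324, -0.105364)  Y=(-0.225566, 0.105504)  product (-0.073770, 0.063470)
  m=+0: Y*=(0.623417, -0.000000)  Y=(-0.252872, 0.000000)  product (-0.157645, 0.000000)
  m=+1: Y*=(-0.376324, -0.105364)  Y=(0.225566, 0.105504)  product (-0.073770, -0.063470)
  m=+2: Y*=(0.088813, 0.053962)  Y=(0.126679, 0.151688)  product (0.003065, 0.020308)
  m=+3: Y*=(-0.010819, -0.011572)  Y=(-0.103810, -0.392924)  product (-0.003424, 0.005452)
  m=+4: Y*=(0.000625, 0.001203)  Y=(-0.043622, 0.240811)  product (-0.000317, 0.000098)
Total Σ_m = (-0.306534, -0.000000). Multiply by 1.396263: (-0.428003, -0.000000). P_4(cos γ) = -0.428003

-0.428003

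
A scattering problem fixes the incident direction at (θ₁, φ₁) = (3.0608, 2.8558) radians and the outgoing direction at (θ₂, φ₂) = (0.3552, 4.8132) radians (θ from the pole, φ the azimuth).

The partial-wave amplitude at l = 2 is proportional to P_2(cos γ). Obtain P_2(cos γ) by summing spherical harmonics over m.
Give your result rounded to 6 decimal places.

Addition theorem: P_2(cos γ) = (4π/5) Σ_m Y*_{lm}(Ω₁) Y_{lm}(Ω₂), m = −2…2:
  m=-2: Y*=0.00212 - 0.00136j  Y=-0.04577 + 0.00936j  product -0.00008 + 0.00008j
  m=-1: Y*=0.05962 - 0.01752j  Y=0.02535 + 0.25062j  product 0.00590 + 0.01450j
  m=+0: Y*=0.62462 + 0.00000j  Y=0.51634 + 0.00000j  product 0.32252 + 0.00000j
  m=+1: Y*=-0.05962 - 0.01752j  Y=-0.02535 + 0.25062j  product 0.00590 - 0.01450j
  m=+2: Y*=0.00212 + 0.00136j  Y=-0.04577 - 0.00936j  product -0.00008 - 0.00008j
Σ over m = 0.33416 - 0.00000j; ×(4π/5) → 0.83982 - 0.00000j. Real part: 0.839825

0.839825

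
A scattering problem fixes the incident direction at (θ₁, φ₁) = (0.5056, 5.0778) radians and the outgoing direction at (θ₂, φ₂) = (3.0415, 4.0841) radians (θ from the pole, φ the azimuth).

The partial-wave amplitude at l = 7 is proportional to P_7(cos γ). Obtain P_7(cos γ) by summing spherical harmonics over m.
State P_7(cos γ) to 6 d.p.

0.379681

Addition theorem: P_7(cos γ) = (4π/15) Σ_m Y*_{lm}(Ω₁) Y_{lm}(Ω₂), m = −7…7:
  term(m=-7) = (0.000000, 0.000000)   from Y*(Ω₁)=(-0.001723, -0.002609), Y(Ω₂)=(-0.000000, 0.000000)
  term(m=-6) = (-0.000000, 0.000000)   from Y*(Ω₁)=(0.012305, -0.017176), Y(Ω₂)=(-0.000001, -0.000001)
  term(m=-5) = (0.000001, -0.000004)   from Y*(Ω₁)=(0.084670, 0.022185), Y(Ω₂)=(-0.000000, -0.000043)
  term(m=-4) = (0.000119, 0.000131)   from Y*(Ω₁)=(0.026750, 0.244095), Y(Ω₂)=(0.000581, -0.000422)
  term(m=-3) = (-0.003865, 0.000626)   from Y*(Ω₁)=(-0.405421, 0.208273), Y(Ω₂)=(0.008170, 0.002654)
  term(m=-2) = (0.013625, -0.030790)   from Y*(Ω₁)=(-0.348680, -0.312556), Y(Ω₂)=(0.022224, 0.068383)
  term(m=-1) = (0.004546, 0.006982)   from Y*(Ω₁)=(0.007805, -0.020399), Y(Ω₂)=(-0.224207, 0.308614)
  term(m=+0) = (0.424361, 0.000000)   from Y*(Ω₁)=(-0.449279, -0.000000), Y(Ω₂)=(-0.944537, 0.000000)
  term(m=+1) = (0.004546, -0.006982)   from Y*(Ω₁)=(-0.007805, -0.020399), Y(Ω₂)=(0.224207, 0.308614)
  term(m=+2) = (0.013625, 0.030790)   from Y*(Ω₁)=(-0.348680, 0.312556), Y(Ω₂)=(0.022224, -0.068383)
  term(m=+3) = (-0.003865, -0.000626)   from Y*(Ω₁)=(0.405421, 0.208273), Y(Ω₂)=(-0.008170, 0.002654)
  term(m=+4) = (0.000119, -0.000131)   from Y*(Ω₁)=(0.026750, -0.244095), Y(Ω₂)=(0.000581, 0.000422)
  term(m=+5) = (0.000001, 0.000004)   from Y*(Ω₁)=(-0.084670, 0.022185), Y(Ω₂)=(0.000000, -0.000043)
  term(m=+6) = (-0.000000, -0.000000)   from Y*(Ω₁)=(0.012305, 0.017176), Y(Ω₂)=(-0.000001, 0.000001)
  term(m=+7) = (0.000000, -0.000000)   from Y*(Ω₁)=(0.001723, -0.002609), Y(Ω₂)=(0.000000, 0.000000)
Total Σ_m = (0.453211, -0.000000). Multiply by 0.837758: (0.379681, -0.000000). P_7(cos γ) = 0.379681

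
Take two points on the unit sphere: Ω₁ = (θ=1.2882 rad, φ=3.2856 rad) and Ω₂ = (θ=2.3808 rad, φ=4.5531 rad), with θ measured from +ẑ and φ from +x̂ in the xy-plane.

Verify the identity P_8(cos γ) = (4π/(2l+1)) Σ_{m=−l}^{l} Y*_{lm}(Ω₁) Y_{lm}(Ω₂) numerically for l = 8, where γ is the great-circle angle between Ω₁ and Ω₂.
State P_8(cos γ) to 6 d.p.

Addition theorem: P_8(cos γ) = (4π/17) Σ_m Y*_{lm}(Ω₁) Y_{lm}(Ω₂), m = −8…8:
  [-8]  conj(Y_{8,-8})(Ω₁) = 0.15161 + 0.34065j ; Y_{8,-8}(Ω₂) = 0.00769 + 0.02518j ; Δ = -0.00741 + 0.00644j
  [-7]  conj(Y_{8,-7})(Ω₁) = -0.23105 - 0.36629j ; Y_{8,-7}(Ω₂) = -0.09933 + 0.04869j ; Δ = 0.04079 + 0.02513j
  [-6]  conj(Y_{8,-6})(Ω₁) = 0.03190 + 0.03735j ; Y_{8,-6}(Ω₂) = -0.16030 - 0.22690j ; Δ = 0.00336 - 0.01322j
  [-5]  conj(Y_{8,-5})(Ω₁) = 0.25531 + 0.22394j ; Y_{8,-5}(Ω₂) = 0.31945 - 0.31247j ; Δ = 0.15153 - 0.00824j
  [-4]  conj(Y_{8,-4})(Ω₁) = -0.15170 - 0.09853j ; Y_{8,-4}(Ω₂) = 0.32255 + 0.23873j ; Δ = -0.02541 - 0.06800j
  [-3]  conj(Y_{8,-3})(Ω₁) = -0.23784 - 0.10966j ; Y_{8,-3}(Ω₂) = -0.00890 + 0.01719j ; Δ = 0.00400 - 0.00311j
  [-2]  conj(Y_{8,-2})(Ω₁) = 0.21922 + 0.06494j ; Y_{8,-2}(Ω₂) = 0.34910 + 0.11514j ; Δ = 0.06905 + 0.04791j
  [-1]  conj(Y_{8,-1})(Ω₁) = 0.22027 + 0.03194j ; Y_{8,-1}(Ω₂) = -0.03226 + 0.20083j ; Δ = -0.01352 + 0.04321j
  [+0]  conj(Y_{8,0})(Ω₁) = -0.24067 + 0.00000j ; Y_{8,0}(Ω₂) = 0.31209 + 0.00000j ; Δ = -0.07511 + 0.00000j
  [+1]  conj(Y_{8,1})(Ω₁) = -0.22027 + 0.03194j ; Y_{8,1}(Ω₂) = 0.03226 + 0.20083j ; Δ = -0.01352 - 0.04321j
  [+2]  conj(Y_{8,2})(Ω₁) = 0.21922 - 0.06494j ; Y_{8,2}(Ω₂) = 0.34910 - 0.11514j ; Δ = 0.06905 - 0.04791j
  [+3]  conj(Y_{8,3})(Ω₁) = 0.23784 - 0.10966j ; Y_{8,3}(Ω₂) = 0.00890 + 0.01719j ; Δ = 0.00400 + 0.00311j
  [+4]  conj(Y_{8,4})(Ω₁) = -0.15170 + 0.09853j ; Y_{8,4}(Ω₂) = 0.32255 - 0.23873j ; Δ = -0.02541 + 0.06800j
  [+5]  conj(Y_{8,5})(Ω₁) = -0.25531 + 0.22394j ; Y_{8,5}(Ω₂) = -0.31945 - 0.31247j ; Δ = 0.15153 + 0.00824j
  [+6]  conj(Y_{8,6})(Ω₁) = 0.03190 - 0.03735j ; Y_{8,6}(Ω₂) = -0.16030 + 0.22690j ; Δ = 0.00336 + 0.01322j
  [+7]  conj(Y_{8,7})(Ω₁) = 0.23105 - 0.36629j ; Y_{8,7}(Ω₂) = 0.09933 + 0.04869j ; Δ = 0.04079 - 0.02513j
  [+8]  conj(Y_{8,8})(Ω₁) = 0.15161 - 0.34065j ; Y_{8,8}(Ω₂) = 0.00769 - 0.02518j ; Δ = -0.00741 - 0.00644j
Accumulated sum 0.36968 + 0.00000j; after 4π/(2l+1) scaling, 0.27326 + 0.00000j ⇒ P_8 = 0.273263

0.273263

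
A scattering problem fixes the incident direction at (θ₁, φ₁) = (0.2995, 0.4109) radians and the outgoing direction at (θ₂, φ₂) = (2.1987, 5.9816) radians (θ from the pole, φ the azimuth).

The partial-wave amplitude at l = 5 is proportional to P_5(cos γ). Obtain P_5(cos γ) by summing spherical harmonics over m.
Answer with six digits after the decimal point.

Addition theorem: P_5(cos γ) = (4π/11) Σ_m Y*_{lm}(Ω₁) Y_{lm}(Ω₂), m = −5…5:
  m=-5: Y*=-0.00048 + 0.00092j  Y=0.01012 + 0.16078j  product -0.00015 - 0.00007j
  m=-4: Y*=-0.00077 + 0.01060j  Y=-0.13181 - 0.34551j  product 0.00376 - 0.00113j
  m=-3: Y*=0.02127 + 0.06049j  Y=0.23856 + 0.30358j  product -0.01329 + 0.02089j
  m=-2: Y*=0.16690 + 0.17951j  Y=-0.01895 - 0.01305j  product -0.00082 - 0.00558j
  m=-1: Y*=0.49568 + 0.21597j  Y=-0.32927 - 0.10243j  product -0.14109 - 0.12188j
  m=+0: Y*=0.40257 + 0.00000j  Y=0.11363 + 0.00000j  product 0.04575 + 0.00000j
  m=+1: Y*=-0.49568 + 0.21597j  Y=0.32927 - 0.10243j  product -0.14109 + 0.12188j
  m=+2: Y*=0.16690 - 0.17951j  Y=-0.01895 + 0.01305j  product -0.00082 + 0.00558j
  m=+3: Y*=-0.02127 + 0.06049j  Y=-0.23856 + 0.30358j  product -0.01329 - 0.02089j
  m=+4: Y*=-0.00077 - 0.01060j  Y=-0.13181 + 0.34551j  product 0.00376 + 0.00113j
  m=+5: Y*=0.00048 + 0.00092j  Y=-0.01012 + 0.16078j  product -0.00015 + 0.00007j
Total Σ_m = -0.25743 + 0.00000j. Multiply by 1.142397: -0.29409 + 0.00000j. P_5(cos γ) = -0.294093

-0.294093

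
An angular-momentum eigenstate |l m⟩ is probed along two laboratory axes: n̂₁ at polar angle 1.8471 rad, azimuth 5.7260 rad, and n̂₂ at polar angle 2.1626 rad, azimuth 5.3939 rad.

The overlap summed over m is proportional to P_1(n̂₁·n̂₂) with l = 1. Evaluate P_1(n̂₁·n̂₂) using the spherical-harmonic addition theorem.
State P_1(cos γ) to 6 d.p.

0.907013

Summing Y*_{l m}(θ₁,φ₁)·Y_{l m}(θ₂,φ₂) over m ∈ [−1, 1]; prefactor 4π/(2·1+1) = 4.188790:
  term(m=-1) = 0.09010 + 0.03107j   from Y*(Ω₁)=0.28211 - 0.17577j, Y(Ω₂)=0.18064 + 0.22269j
  term(m=+0) = 0.03633 + 0.00000j   from Y*(Ω₁)=-0.13329 + 0.00000j, Y(Ω₂)=-0.27257 + 0.00000j
  term(m=+1) = 0.09010 - 0.03107j   from Y*(Ω₁)=-0.28211 - 0.17577j, Y(Ω₂)=-0.18064 + 0.22269j
Σ over m = 0.21653 + 0.00000j; ×(4π/3) → 0.90701 + 0.00000j. Real part: 0.907013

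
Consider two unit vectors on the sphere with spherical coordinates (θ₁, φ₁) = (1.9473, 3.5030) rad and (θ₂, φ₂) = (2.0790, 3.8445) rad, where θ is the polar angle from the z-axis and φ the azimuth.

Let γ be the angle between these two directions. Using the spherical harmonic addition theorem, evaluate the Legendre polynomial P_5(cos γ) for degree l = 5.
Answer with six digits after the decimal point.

0.316883

Term-by-term m-sum for l=5 (normalisation 4π/11 = 1.142397):
  [-5]  conj(Y_{5,-5})(Ω₁) = +0.075554-0.313848i ; Y_{5,-5}(Ω₂) = +0.219950-0.086057i ; Δ = -0.010390-0.075533i
  [-4]  conj(Y_{5,-4})(Ω₁) = -0.050386-0.400442i ; Y_{5,-4}(Ω₂) = +0.393575+0.134793i ; Δ = +0.034146-0.164396i
  [-3]  conj(Y_{5,-3})(Ω₁) = -0.028184-0.053279i ; Y_{5,-3}(Ω₂) = +0.133673+0.224053i ; Δ = +0.008170-0.013437i
  [-2]  conj(Y_{5,-2})(Ω₁) = +0.240239+0.211905i ; Y_{5,-2}(Ω₂) = +0.029940-0.179825i ; Δ = +0.045299-0.036857i
  [-1]  conj(Y_{5,-1})(Ω₁) = +0.141753+0.053584i ; Y_{5,-1}(Ω₂) = +0.242855-0.205764i ; Δ = +0.045451-0.016154i
  [+0]  conj(Y_{5,0})(Ω₁) = -0.287602-0.000000i ; Y_{5,0}(Ω₂) = -0.111380+0.000000i ; Δ = +0.032033+0.000000i
  [+1]  conj(Y_{5,1})(Ω₁) = -0.141753+0.053584i ; Y_{5,1}(Ω₂) = -0.242855-0.205764i ; Δ = +0.045451+0.016154i
  [+2]  conj(Y_{5,2})(Ω₁) = +0.240239-0.211905i ; Y_{5,2}(Ω₂) = +0.029940+0.179825i ; Δ = +0.045299+0.036857i
  [+3]  conj(Y_{5,3})(Ω₁) = +0.028184-0.053279i ; Y_{5,3}(Ω₂) = -0.133673+0.224053i ; Δ = +0.008170+0.013437i
  [+4]  conj(Y_{5,4})(Ω₁) = -0.050386+0.400442i ; Y_{5,4}(Ω₂) = +0.393575-0.134793i ; Δ = +0.034146+0.164396i
  [+5]  conj(Y_{5,5})(Ω₁) = -0.075554-0.313848i ; Y_{5,5}(Ω₂) = -0.219950-0.086057i ; Δ = -0.010390+0.075533i
Accumulated sum +0.277384+0.000000i; after 4π/(2l+1) scaling, +0.316883+0.000000i ⇒ P_5 = 0.316883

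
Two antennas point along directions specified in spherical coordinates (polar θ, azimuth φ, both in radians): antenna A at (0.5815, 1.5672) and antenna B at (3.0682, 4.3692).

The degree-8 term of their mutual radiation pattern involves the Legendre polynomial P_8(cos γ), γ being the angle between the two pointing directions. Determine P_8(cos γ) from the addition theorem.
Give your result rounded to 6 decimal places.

Addition theorem: P_8(cos γ) = (4π/17) Σ_m Y*_{lm}(Ω₁) Y_{lm}(Ω₂), m = −8…8:
  m=-8: Y*=+0.004269-0.000123i  Y=-0.000000+0.000000i  product -0.000000+0.000000i
  m=-7: Y*=-0.000654-0.025981i  Y=-0.000000-0.000000i  product -0.000000+0.000000i
  m=-6: Y*=-0.097920+0.002113i  Y=+0.000000-0.000001i  product -0.000000+0.000000i
  m=-5: Y*=+0.004566+0.253897i  Y=+0.000020+0.000003i  product -0.000001+0.000005i
  m=-4: Y*=+0.447670-0.006440i  Y=+0.000076+0.000378i  product +0.000036+0.000169i
  m=-3: Y*=-0.005039-0.467037i  Y=-0.004628+0.002782i  product +0.001323+0.002147i
  m=-2: Y*=-0.097903+0.000704i  Y=-0.041671-0.034140i  product +0.004104+0.003313i
  m=-1: Y*=-0.001375-0.382310i  Y=+0.116105-0.324925i  product -0.124382-0.043941i
  m=+0: Y*=-0.233627-0.000000i  Y=+1.053015+0.000000i  product -0.246013-0.000000i
  m=+1: Y*=+0.001375-0.382310i  Y=-0.116105-0.324925i  product -0.124382+0.043941i
  m=+2: Y*=-0.097903-0.000704i  Y=-0.041671+0.034140i  product +0.004104-0.003313i
  m=+3: Y*=+0.005039-0.467037i  Y=+0.004628+0.002782i  product +0.001323-0.002147i
  m=+4: Y*=+0.447670+0.006440i  Y=+0.000076-0.000378i  product +0.000036-0.000169i
  m=+5: Y*=-0.004566+0.253897i  Y=-0.000020+0.000003i  product -0.000001-0.000005i
  m=+6: Y*=-0.097920-0.002113i  Y=+0.000000+0.000001i  product -0.000000-0.000000i
  m=+7: Y*=+0.000654-0.025981i  Y=+0.000000-0.000000i  product -0.000000-0.000000i
  m=+8: Y*=+0.004269+0.000123i  Y=-0.000000-0.000000i  product -0.000000-0.000000i
Total Σ_m = -0.483852+0.000000i. Multiply by 0.739198: -0.357663+0.000000i. P_8(cos γ) = -0.357663

-0.357663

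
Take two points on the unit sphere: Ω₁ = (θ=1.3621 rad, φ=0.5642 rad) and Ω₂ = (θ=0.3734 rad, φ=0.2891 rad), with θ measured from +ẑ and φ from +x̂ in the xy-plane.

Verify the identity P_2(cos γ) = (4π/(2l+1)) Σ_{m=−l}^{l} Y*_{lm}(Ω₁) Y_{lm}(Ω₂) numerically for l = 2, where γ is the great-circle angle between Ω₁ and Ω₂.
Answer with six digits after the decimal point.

Expand P_2 via completeness: Σ_{m} conj(Y_{2,m}) at Ω₁ times Y_{2,m} at Ω₂ —
  term(m=-2) = 0.01620 + 0.00994j   from Y*(Ω₁)=0.15827 + 0.33410j, Y(Ω₂)=0.04305 - 0.02809j
  term(m=-1) = 0.03954 + 0.01116j   from Y*(Ω₁)=0.13232 + 0.08373j, Y(Ω₂)=0.25150 - 0.07481j
  term(m=+0) = -0.13873 + 0.00000j   from Y*(Ω₁)=-0.27478 + 0.00000j, Y(Ω₂)=0.50488 + 0.00000j
  term(m=+1) = 0.03954 - 0.01116j   from Y*(Ω₁)=-0.13232 + 0.08373j, Y(Ω₂)=-0.25150 - 0.07481j
  term(m=+2) = 0.01620 - 0.00994j   from Y*(Ω₁)=0.15827 - 0.33410j, Y(Ω₂)=0.04305 + 0.02809j
Accumulated sum -0.02725 + 0.00000j; after 4π/(2l+1) scaling, -0.06848 + 0.00000j ⇒ P_2 = -0.068481

-0.068481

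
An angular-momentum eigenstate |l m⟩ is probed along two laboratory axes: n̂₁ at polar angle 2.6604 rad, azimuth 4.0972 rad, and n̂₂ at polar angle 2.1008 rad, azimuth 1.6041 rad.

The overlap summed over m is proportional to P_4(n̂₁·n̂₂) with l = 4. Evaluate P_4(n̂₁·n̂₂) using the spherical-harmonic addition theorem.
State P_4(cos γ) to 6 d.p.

0.313006

Term-by-term m-sum for l=4 (normalisation 4π/9 = 1.396263):
  m=-4: -0.01578 - 0.01278j × 0.24307 - 0.03257j = -0.00425 - 0.00259j  (running Σ = -0.00425 - 0.00259j)
  m=-3: -0.10588 + 0.02985j × -0.04054 - 0.40440j = 0.01636 + 0.04161j  (running Σ = 0.01211 + 0.03902j)
  m=-2: -0.10768 + 0.30400j × -0.19604 + 0.01308j = 0.01713 - 0.06100j  (running Σ = 0.02925 - 0.02199j)
  m=-1: 0.28009 + 0.39636j × -0.00832 - 0.24976j = 0.09666 - 0.07325j  (running Σ = 0.12591 - 0.09524j)
  m=0: 0.10974 + 0.00000j × -0.25188 + 0.00000j = -0.02764 + 0.00000j  (running Σ = 0.09827 - 0.09524j)
  m=1: -0.28009 + 0.39636j × 0.00832 - 0.24976j = 0.09666 + 0.07325j  (running Σ = 0.19493 - 0.02199j)
  m=2: -0.10768 - 0.30400j × -0.19604 - 0.01308j = 0.01713 + 0.06100j  (running Σ = 0.21206 + 0.03902j)
  m=3: 0.10588 + 0.02985j × 0.04054 - 0.40440j = 0.01636 - 0.04161j  (running Σ = 0.22843 - 0.00259j)
  m=4: -0.01578 + 0.01278j × 0.24307 + 0.03257j = -0.00425 + 0.00259j  (running Σ = 0.22417 - 0.00000j)
Total Σ_m = 0.22417 - 0.00000j. Multiply by 1.396263: 0.31301 - 0.00000j. P_4(cos γ) = 0.313006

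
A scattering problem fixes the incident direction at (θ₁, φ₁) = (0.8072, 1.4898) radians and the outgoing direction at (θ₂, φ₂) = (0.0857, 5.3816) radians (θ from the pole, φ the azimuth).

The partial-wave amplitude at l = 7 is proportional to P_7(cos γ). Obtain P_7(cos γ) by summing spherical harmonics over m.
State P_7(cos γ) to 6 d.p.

0.283955

Summing Y*_{l m}(θ₁,φ₁)·Y_{l m}(θ₂,φ₂) over m ∈ [−7, 7]; prefactor 4π/(2·7+1) = 0.837758:
  term(m=-7) = -0.00000 - 0.00000j   from Y*(Ω₁)=-0.02756 - 0.04329j, Y(Ω₂)=0.00000 + 0.00000j
  term(m=-6) = -0.00000 + 0.00000j   from Y*(Ω₁)=-0.16253 + 0.08585j, Y(Ω₂)=0.00000 - 0.00000j
  term(m=-5) = 0.00001 - 0.00000j   from Y*(Ω₁)=0.14833 + 0.34601j, Y(Ω₂)=-0.00000 - 0.00002j
  term(m=-4) = -0.00017 - 0.00002j   from Y*(Ω₁)=0.42133 - 0.14149j, Y(Ω₂)=-0.00035 - 0.00017j
  term(m=-3) = 0.00059 + 0.00073j   from Y*(Ω₁)=-0.04153 - 0.16755j, Y(Ω₂)=-0.00493 + 0.00230j
  term(m=-2) = -0.00104 + 0.01473j   from Y*(Ω₁)=0.27308 - 0.04463j, Y(Ω₂)=-0.01229 + 0.05192j
  term(m=-1) = 0.07555 - 0.07041j   from Y*(Ω₁)=-0.02511 - 0.30928j, Y(Ω₂)=0.20648 + 0.26105j
  term(m=+0) = 0.18906 + 0.00000j   from Y*(Ω₁)=0.19233 + 0.00000j, Y(Ω₂)=0.98303 + 0.00000j
  term(m=+1) = 0.07555 + 0.07041j   from Y*(Ω₁)=0.02511 - 0.30928j, Y(Ω₂)=-0.20648 + 0.26105j
  term(m=+2) = -0.00104 - 0.01473j   from Y*(Ω₁)=0.27308 + 0.04463j, Y(Ω₂)=-0.01229 - 0.05192j
  term(m=+3) = 0.00059 - 0.00073j   from Y*(Ω₁)=0.04153 - 0.16755j, Y(Ω₂)=0.00493 + 0.00230j
  term(m=+4) = -0.00017 + 0.00002j   from Y*(Ω₁)=0.42133 + 0.14149j, Y(Ω₂)=-0.00035 + 0.00017j
  term(m=+5) = 0.00001 + 0.00000j   from Y*(Ω₁)=-0.14833 + 0.34601j, Y(Ω₂)=0.00000 - 0.00002j
  term(m=+6) = -0.00000 - 0.00000j   from Y*(Ω₁)=-0.16253 - 0.08585j, Y(Ω₂)=0.00000 + 0.00000j
  term(m=+7) = -0.00000 + 0.00000j   from Y*(Ω₁)=0.02756 - 0.04329j, Y(Ω₂)=-0.00000 + 0.00000j
Σ over m = 0.33895 + 0.00000j; ×(4π/15) → 0.28395 + 0.00000j. Real part: 0.283955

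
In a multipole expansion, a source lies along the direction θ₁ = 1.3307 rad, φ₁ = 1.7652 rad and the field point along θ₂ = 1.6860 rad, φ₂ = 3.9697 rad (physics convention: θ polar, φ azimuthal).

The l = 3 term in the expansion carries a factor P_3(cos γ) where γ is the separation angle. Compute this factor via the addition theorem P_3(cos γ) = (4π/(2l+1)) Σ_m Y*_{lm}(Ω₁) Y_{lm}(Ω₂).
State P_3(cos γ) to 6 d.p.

Expand P_3 via completeness: Σ_{m} conj(Y_{3,m}) at Ω₁ times Y_{3,m} at Ω₂ —
  m=-3: (0.210557, -0.319138) × (0.323776, 0.249871) = (0.147917, -0.050717)  (running Σ = (0.147917, -0.050717))
  m=-2: (-0.212169, -0.086917) × (0.009890, 0.115501) = (0.007941, -0.025365)  (running Σ = (0.155857, -0.076083))
  m=-1: (0.043496, -0.220915) × (0.202765, -0.220869) = (-0.039974, -0.054401)  (running Σ = (0.115884, -0.130483))
  m=0: (-0.241130, -0.000000) × (0.125855, 0.000000) = (-0.030347, -0.000000)  (running Σ = (0.085536, -0.130483))
  m=1: (-0.043496, -0.220915) × (-0.202765, -0.220869) = (-0.039974, 0.054401)  (running Σ = (0.045562, -0.076083))
  m=2: (-0.212169, 0.086917) × (0.009890, -0.115501) = (0.007941, 0.025365)  (running Σ = (0.053503, -0.050717))
  m=3: (-0.210557, -0.319138) × (-0.323776, 0.249871) = (0.147917, 0.050717)  (running Σ = (0.201420, 0.000000))
Accumulated sum (0.201420, 0.000000); after 4π/(2l+1) scaling, (0.361588, 0.000000) ⇒ P_3 = 0.361588

0.361588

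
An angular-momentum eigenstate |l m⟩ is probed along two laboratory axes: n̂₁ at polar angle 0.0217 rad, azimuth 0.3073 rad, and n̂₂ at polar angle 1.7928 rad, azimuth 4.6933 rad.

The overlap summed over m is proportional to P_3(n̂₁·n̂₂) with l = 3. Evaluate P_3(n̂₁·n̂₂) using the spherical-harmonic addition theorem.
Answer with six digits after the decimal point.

0.311167

Term-by-term m-sum for l=3 (normalisation 4π/7 = 1.795196):
  term(m=-3) = 0.00000 - 0.00000j   from Y*(Ω₁)=0.00000 + 0.00000j, Y(Ω₂)=0.02216 - 0.38662j
  term(m=-2) = 0.00008 + 0.00006j   from Y*(Ω₁)=0.00039 + 0.00028j, Y(Ω₂)=0.21396 + 0.00817j
  term(m=-1) = 0.00215 - 0.00634j   from Y*(Ω₁)=0.02672 + 0.00848j, Y(Ω₂)=0.00456 - 0.23879j
  term(m=+0) = 0.16887 + 0.00000j   from Y*(Ω₁)=0.74530 + 0.00000j, Y(Ω₂)=0.22659 + 0.00000j
  term(m=+1) = 0.00215 + 0.00634j   from Y*(Ω₁)=-0.02672 + 0.00848j, Y(Ω₂)=-0.00456 - 0.23879j
  term(m=+2) = 0.00008 - 0.00006j   from Y*(Ω₁)=0.00039 - 0.00028j, Y(Ω₂)=0.21396 - 0.00817j
  term(m=+3) = 0.00000 + 0.00000j   from Y*(Ω₁)=-0.00000 + 0.00000j, Y(Ω₂)=-0.02216 - 0.38662j
Total Σ_m = 0.17333 - 0.00000j. Multiply by 1.795196: 0.31117 - 0.00000j. P_3(cos γ) = 0.311167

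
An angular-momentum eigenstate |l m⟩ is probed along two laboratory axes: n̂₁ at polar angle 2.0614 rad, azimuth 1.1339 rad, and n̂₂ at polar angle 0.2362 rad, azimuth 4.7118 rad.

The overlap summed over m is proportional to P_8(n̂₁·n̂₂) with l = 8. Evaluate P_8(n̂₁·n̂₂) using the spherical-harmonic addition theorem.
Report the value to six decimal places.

Term-by-term m-sum for l=8 (normalisation 4π/17 = 0.739198):
  [-8]  conj(Y_{8,-8})(Ω₁) = -0.17716 + 0.06539j ; Y_{8,-8}(Ω₂) = 0.00000 + 0.00000j ; Δ = -0.00000 + 0.00000j
  [-7]  conj(Y_{8,-7})(Ω₁) = 0.03358 - 0.40210j ; Y_{8,-7}(Ω₂) = 0.00000 - 0.00008j ; Δ = -0.00003 - 0.00000j
  [-6]  conj(Y_{8,-6})(Ω₁) = 0.35837 + 0.20529j ; Y_{8,-6}(Ω₂) = -0.00081 - 0.00000j ; Δ = -0.00029 - 0.00017j
  [-5]  conj(Y_{8,-5})(Ω₁) = -0.05516 + 0.03886j ; Y_{8,-5}(Ω₂) = -0.00002 + 0.00620j ; Δ = -0.00024 - 0.00034j
  [-4]  conj(Y_{8,-4})(Ω₁) = 0.05649 + 0.31619j ; Y_{8,-4}(Ω₂) = 0.03500 + 0.00008j ; Δ = 0.00195 + 0.01107j
  [-3]  conj(Y_{8,-3})(Ω₁) = -0.23194 - 0.06173j ; Y_{8,-3}(Ω₂) = 0.00026 - 0.14440j ; Δ = -0.00897 + 0.03348j
  [-2]  conj(Y_{8,-2})(Ω₁) = -0.13580 + 0.16222j ; Y_{8,-2}(Ω₂) = -0.40971 - 0.00048j ; Δ = 0.05572 - 0.06640j
  [-1]  conj(Y_{8,-1})(Ω₁) = -0.12147 - 0.26011j ; Y_{8,-1}(Ω₂) = -0.00040 + 0.67361j ; Δ = 0.17526 - 0.08172j
  [+0]  conj(Y_{8,0})(Ω₁) = -0.17246 + 0.00000j ; Y_{8,0}(Ω₂) = 0.25566 + 0.00000j ; Δ = -0.04409 + 0.00000j
  [+1]  conj(Y_{8,1})(Ω₁) = 0.12147 - 0.26011j ; Y_{8,1}(Ω₂) = 0.00040 + 0.67361j ; Δ = 0.17526 + 0.08172j
  [+2]  conj(Y_{8,2})(Ω₁) = -0.13580 - 0.16222j ; Y_{8,2}(Ω₂) = -0.40971 + 0.00048j ; Δ = 0.05572 + 0.06640j
  [+3]  conj(Y_{8,3})(Ω₁) = 0.23194 - 0.06173j ; Y_{8,3}(Ω₂) = -0.00026 - 0.14440j ; Δ = -0.00897 - 0.03348j
  [+4]  conj(Y_{8,4})(Ω₁) = 0.05649 - 0.31619j ; Y_{8,4}(Ω₂) = 0.03500 - 0.00008j ; Δ = 0.00195 - 0.01107j
  [+5]  conj(Y_{8,5})(Ω₁) = 0.05516 + 0.03886j ; Y_{8,5}(Ω₂) = 0.00002 + 0.00620j ; Δ = -0.00024 + 0.00034j
  [+6]  conj(Y_{8,6})(Ω₁) = 0.35837 - 0.20529j ; Y_{8,6}(Ω₂) = -0.00081 + 0.00000j ; Δ = -0.00029 + 0.00017j
  [+7]  conj(Y_{8,7})(Ω₁) = -0.03358 - 0.40210j ; Y_{8,7}(Ω₂) = -0.00000 - 0.00008j ; Δ = -0.00003 + 0.00000j
  [+8]  conj(Y_{8,8})(Ω₁) = -0.17716 - 0.06539j ; Y_{8,8}(Ω₂) = 0.00000 - 0.00000j ; Δ = -0.00000 - 0.00000j
Σ over m = 0.40270 - 0.00000j; ×(4π/17) → 0.29768 - 0.00000j. Real part: 0.297678

0.297678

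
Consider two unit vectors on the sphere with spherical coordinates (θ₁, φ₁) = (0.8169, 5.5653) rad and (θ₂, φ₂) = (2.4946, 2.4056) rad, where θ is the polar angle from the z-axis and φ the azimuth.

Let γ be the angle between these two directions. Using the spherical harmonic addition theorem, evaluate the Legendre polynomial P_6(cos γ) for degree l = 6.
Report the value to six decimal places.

0.717458

Expand P_6 via completeness: Σ_{m} conj(Y_{6,m}) at Ω₁ times Y_{6,m} at Ω₂ —
  m=-6: -0.02858 + 0.06666j × -0.00677 - 0.02216j = 0.00167 + 0.00018j  (running Σ = 0.00167 + 0.00018j)
  m=-5: -0.21262 + 0.10214j × -0.09123 - 0.05449j = 0.02496 + 0.00227j  (running Σ = 0.02663 + 0.00245j)
  m=-4: -0.40344 - 0.11168j × -0.27727 + 0.05552j = 0.11806 + 0.00857j  (running Σ = 0.14470 + 0.01101j)
  m=-3: -0.20479 - 0.31064j × -0.27111 + 0.36628j = 0.16930 + 0.00921j  (running Σ = 0.31400 + 0.02022j)
  m=-2: -0.00442 + 0.03251j × 0.03404 + 0.34339j = -0.01131 - 0.00041j  (running Σ = 0.30269 + 0.01981j)
  m=-1: -0.28053 + 0.24500j × -0.10631 - 0.09629j = 0.05342 + 0.00097j  (running Σ = 0.35610 + 0.02078j)
  m=0: -0.07591 + 0.00000j × -0.39535 + 0.00000j = 0.03001 + 0.00000j  (running Σ = 0.38611 + 0.02078j)
  m=1: 0.28053 + 0.24500j × 0.10631 - 0.09629j = 0.05342 - 0.00097j  (running Σ = 0.43953 + 0.01981j)
  m=2: -0.00442 - 0.03251j × 0.03404 - 0.34339j = -0.01131 + 0.00041j  (running Σ = 0.42822 + 0.02022j)
  m=3: 0.20479 - 0.31064j × 0.27111 + 0.36628j = 0.16930 - 0.00921j  (running Σ = 0.59752 + 0.01101j)
  m=4: -0.40344 + 0.11168j × -0.27727 - 0.05552j = 0.11806 - 0.00857j  (running Σ = 0.71558 + 0.00245j)
  m=5: 0.21262 + 0.10214j × 0.09123 - 0.05449j = 0.02496 - 0.00227j  (running Σ = 0.74054 + 0.00018j)
  m=6: -0.02858 - 0.06666j × -0.00677 + 0.02216j = 0.00167 - 0.00018j  (running Σ = 0.74222 - 0.00000j)
Accumulated sum 0.74222 - 0.00000j; after 4π/(2l+1) scaling, 0.71746 - 0.00000j ⇒ P_6 = 0.717458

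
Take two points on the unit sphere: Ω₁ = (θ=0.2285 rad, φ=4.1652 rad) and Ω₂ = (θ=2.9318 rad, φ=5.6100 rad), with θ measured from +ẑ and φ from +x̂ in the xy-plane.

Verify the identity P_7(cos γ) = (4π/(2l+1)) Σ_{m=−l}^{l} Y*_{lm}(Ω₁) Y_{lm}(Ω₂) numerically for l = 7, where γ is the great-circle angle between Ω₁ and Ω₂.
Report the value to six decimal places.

0.029083

Summing Y*_{l m}(θ₁,φ₁)·Y_{l m}(θ₂,φ₂) over m ∈ [−7, 7]; prefactor 4π/(2·7+1) = 0.837758:
  m=-7: Y*=-0.00001 - 0.00001j  Y=-0.00000 - 0.00001j  product -0.00000 + 0.00000j
  m=-6: Y*=0.00024 - 0.00003j  Y=0.00009 + 0.00012j  product 0.00000 + 0.00000j
  m=-5: Y*=-0.00098 + 0.00228j  Y=-0.00160 - 0.00037j  product 0.00000 - 0.00000j
  m=-4: Y*=-0.01018 - 0.01431j  Y=0.01148 - 0.00553j  product -0.00020 - 0.00011j
  m=-3: Y*=0.08861 - 0.00628j  Y=-0.03066 + 0.06368j  product -0.00232 + 0.00584j
  m=-2: Y*=-0.14109 + 0.27340j  Y=-0.06002 - 0.26294j  product 0.08035 + 0.02069j
  m=-1: Y*=-0.33018 - 0.54195j  Y=0.48588 + 0.38747j  product 0.04956 - 0.39126j
  m=+0: Y*=0.42719 + 0.00000j  Y=-0.51521 + 0.00000j  product -0.22009 + 0.00000j
  m=+1: Y*=0.33018 - 0.54195j  Y=-0.48588 + 0.38747j  product 0.04956 + 0.39126j
  m=+2: Y*=-0.14109 - 0.27340j  Y=-0.06002 + 0.26294j  product 0.08035 - 0.02069j
  m=+3: Y*=-0.08861 - 0.00628j  Y=0.03066 + 0.06368j  product -0.00232 - 0.00584j
  m=+4: Y*=-0.01018 + 0.01431j  Y=0.01148 + 0.00553j  product -0.00020 + 0.00011j
  m=+5: Y*=0.00098 + 0.00228j  Y=0.00160 - 0.00037j  product 0.00000 + 0.00000j
  m=+6: Y*=0.00024 + 0.00003j  Y=0.00009 - 0.00012j  product 0.00000 - 0.00000j
  m=+7: Y*=0.00001 - 0.00001j  Y=0.00000 - 0.00001j  product -0.00000 - 0.00000j
Accumulated sum 0.03472 - 0.00000j; after 4π/(2l+1) scaling, 0.02908 - 0.00000j ⇒ P_7 = 0.029083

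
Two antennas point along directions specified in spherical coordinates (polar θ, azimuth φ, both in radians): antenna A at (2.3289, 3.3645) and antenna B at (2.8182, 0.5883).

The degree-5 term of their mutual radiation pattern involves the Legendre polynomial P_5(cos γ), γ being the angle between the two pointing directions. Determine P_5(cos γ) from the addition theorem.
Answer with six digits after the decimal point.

Addition theorem: P_5(cos γ) = (4π/11) Σ_m Y*_{lm}(Ω₁) Y_{lm}(Ω₂), m = −5…5:
  m=-5: (-0.041284, -0.084117) × (-0.001474, -0.000299) = (0.000036, 0.000136)  (running Σ = (0.000036, 0.000136))
  m=-4: (-0.176233, -0.218304) × (0.010006, 0.010066) = (0.000434, -0.003958)  (running Σ = (0.000470, -0.003822))
  m=-3: (-0.338225, -0.267257) × (-0.015185, -0.077248) = (-0.015509, 0.030186)  (running Σ = (-0.015039, 0.026364))
  m=-2: (-0.231807, -0.110781) × (-0.105769, 0.254272) = (0.052687, -0.047225)  (running Σ = (0.037647, -0.020861))
  m=-1: (0.209881, 0.047575) × (0.456076, -0.304247) = (0.110196, -0.042158)  (running Σ = (0.147843, -0.063019))
  m=0: (0.322611, -0.000000) × (-0.331245, 0.000000) = (-0.106864, 0.000000)  (running Σ = (0.040980, -0.063019))
  m=1: (-0.209881, 0.047575) × (-0.456076, -0.304247) = (0.110196, 0.042158)  (running Σ = (0.151176, -0.020861))
  m=2: (-0.231807, 0.110781) × (-0.105769, -0.254272) = (0.052687, 0.047225)  (running Σ = (0.203863, 0.026364))
  m=3: (0.338225, -0.267257) × (0.015185, -0.077248) = (-0.015509, -0.030186)  (running Σ = (0.188353, -0.003822))
  m=4: (-0.176233, 0.218304) × (0.010006, -0.010066) = (0.000434, 0.003958)  (running Σ = (0.188788, 0.000136))
  m=5: (0.041284, -0.084117) × (0.001474, -0.000299) = (0.000036, -0.000136)  (running Σ = (0.188823, -0.000000))
Accumulated sum (0.188823, -0.000000); after 4π/(2l+1) scaling, (0.215711, -0.000000) ⇒ P_5 = 0.215711

0.215711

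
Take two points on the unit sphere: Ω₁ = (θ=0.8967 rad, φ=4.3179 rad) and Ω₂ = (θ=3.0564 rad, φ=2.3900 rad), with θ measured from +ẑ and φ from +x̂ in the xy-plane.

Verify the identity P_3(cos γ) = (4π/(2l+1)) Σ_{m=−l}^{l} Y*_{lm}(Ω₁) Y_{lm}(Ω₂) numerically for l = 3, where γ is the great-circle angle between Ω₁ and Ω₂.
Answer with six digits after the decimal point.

Addition theorem: P_3(cos γ) = (4π/7) Σ_m Y*_{lm}(Ω₁) Y_{lm}(Ω₂), m = −3…3:
  m=-3: 0.18423 + 0.07515j × 0.00016 - 0.00020j = 0.00004 - 0.00002j  (running Σ = 0.00004 - 0.00002j)
  m=-2: -0.27434 + 0.27631j × -0.00050 - 0.00736j = 0.00217 + 0.00188j  (running Σ = 0.00221 + 0.00186j)
  m=-1: -0.09200 - 0.22099j × -0.07964 - 0.07443j = -0.00912 + 0.02445j  (running Σ = -0.00691 + 0.02630j)
  m=0: -0.24503 + 0.00000j × -0.73019 + 0.00000j = 0.17892 + 0.00000j  (running Σ = 0.17201 + 0.02630j)
  m=1: 0.09200 - 0.22099j × 0.07964 - 0.07443j = -0.00912 - 0.02445j  (running Σ = 0.16289 + 0.00186j)
  m=2: -0.27434 - 0.27631j × -0.00050 + 0.00736j = 0.00217 - 0.00188j  (running Σ = 0.16506 - 0.00002j)
  m=3: -0.18423 + 0.07515j × -0.00016 - 0.00020j = 0.00004 + 0.00002j  (running Σ = 0.16510 - 0.00000j)
Total Σ_m = 0.16510 - 0.00000j. Multiply by 1.795196: 0.29639 - 0.00000j. P_3(cos γ) = 0.296391

0.296391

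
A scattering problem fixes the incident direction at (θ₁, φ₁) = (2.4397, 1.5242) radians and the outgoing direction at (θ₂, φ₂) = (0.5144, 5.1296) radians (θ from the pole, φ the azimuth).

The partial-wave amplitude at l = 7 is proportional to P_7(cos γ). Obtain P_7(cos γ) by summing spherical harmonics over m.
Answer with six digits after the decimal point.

Expand P_7 via completeness: Σ_{m} conj(Y_{7,m}) at Ω₁ times Y_{7,m} at Ω₂ —
  term(m=-7) = (0.000081, -0.000009)   from Y*(Ω₁)=(-0.007495, -0.022158), Y(Ω₂)=(-0.000765, 0.003405)
  term(m=-6) = (0.002240, 0.000840)   from Y*(Ω₁)=(0.099492, -0.028564), Y(Ω₂)=(0.018557, 0.013768)
  term(m=-5) = (0.017265, 0.018598)   from Y*(Ω₁)=(0.062555, 0.263622), Y(Ω₂)=(0.081500, -0.046152)
  term(m=-4) = (0.032118, 0.109858)   from Y*(Ω₁)=(-0.438374, 0.082666), Y(Ω₂)=(-0.025116, -0.255340)
  term(m=-3) = (-0.032305, 0.178163)   from Y*(Ω₁)=(-0.054512, -0.387416), Y(Ω₂)=(-0.439442, -0.145218)
  term(m=-2) = (0.007044, -0.009398)   from Y*(Ω₁)=(-0.025747, 0.002406), Y(Ω₂)=(-0.305039, 0.336516)
  term(m=-1) = (-0.002771, 0.001386)   from Y*(Ω₁)=(-0.018311, -0.392684), Y(Ω₂)=(-0.003194, -0.007205)
  term(m=+0) = (-0.044463, 0.000000)   from Y*(Ω₁)=(0.098864, -0.000000), Y(Ω₂)=(-0.449737, 0.000000)
  term(m=+1) = (-0.002771, -0.001386)   from Y*(Ω₁)=(0.018311, -0.392684), Y(Ω₂)=(0.003194, -0.007205)
  term(m=+2) = (0.007044, 0.009398)   from Y*(Ω₁)=(-0.025747, -0.002406), Y(Ω₂)=(-0.305039, -0.336516)
  term(m=+3) = (-0.032305, -0.178163)   from Y*(Ω₁)=(0.054512, -0.387416), Y(Ω₂)=(0.439442, -0.145218)
  term(m=+4) = (0.032118, -0.109858)   from Y*(Ω₁)=(-0.438374, -0.082666), Y(Ω₂)=(-0.025116, 0.255340)
  term(m=+5) = (0.017265, -0.018598)   from Y*(Ω₁)=(-0.062555, 0.263622), Y(Ω₂)=(-0.081500, -0.046152)
  term(m=+6) = (0.002240, -0.000840)   from Y*(Ω₁)=(0.099492, 0.028564), Y(Ω₂)=(0.018557, -0.013768)
  term(m=+7) = (0.000081, 0.000009)   from Y*(Ω₁)=(0.007495, -0.022158), Y(Ω₂)=(0.000765, 0.003405)
Accumulated sum (0.002881, 0.000000); after 4π/(2l+1) scaling, (0.002413, 0.000000) ⇒ P_7 = 0.002413

0.002413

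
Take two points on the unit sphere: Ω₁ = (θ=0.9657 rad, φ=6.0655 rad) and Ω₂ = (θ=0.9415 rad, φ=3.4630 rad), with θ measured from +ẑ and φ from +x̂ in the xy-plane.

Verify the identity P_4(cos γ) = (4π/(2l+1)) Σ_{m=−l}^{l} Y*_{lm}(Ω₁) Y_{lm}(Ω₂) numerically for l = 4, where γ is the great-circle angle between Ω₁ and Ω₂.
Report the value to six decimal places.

Addition theorem: P_4(cos γ) = (4π/9) Σ_m Y*_{lm}(Ω₁) Y_{lm}(Ω₂), m = −4…4:
  [-4]  conj(Y_{4,-4})(Ω₁) = +0.130448-0.154856i ; Y_{4,-4}(Ω₂) = +0.053179-0.181400i ; Δ = -0.021154-0.031898i
  [-3]  conj(Y_{4,-3})(Ω₁) = +0.314595-0.240677i ; Y_{4,-3}(Ω₂) = -0.221900+0.319818i ; Δ = +0.007164+0.154020i
  [-2]  conj(Y_{4,-2})(Ω₁) = +0.259552-0.120727i ; Y_{4,-2}(Ω₂) = +0.249366-0.186757i ; Δ = +0.042177-0.078579i
  [-1]  conj(Y_{4,-1})(Ω₁) = -0.158825+0.035131i ; Y_{4,-1}(Ω₂) = +0.122820-0.040893i ; Δ = -0.018070+0.010810i
  [+0]  conj(Y_{4,0})(Ω₁) = -0.321880-0.000000i ; Y_{4,0}(Ω₂) = -0.337707+0.000000i ; Δ = +0.108701+0.000000i
  [+1]  conj(Y_{4,1})(Ω₁) = +0.158825+0.035131i ; Y_{4,1}(Ω₂) = -0.122820-0.040893i ; Δ = -0.018070-0.010810i
  [+2]  conj(Y_{4,2})(Ω₁) = +0.259552+0.120727i ; Y_{4,2}(Ω₂) = +0.249366+0.186757i ; Δ = +0.042177+0.078579i
  [+3]  conj(Y_{4,3})(Ω₁) = -0.314595-0.240677i ; Y_{4,3}(Ω₂) = +0.221900+0.319818i ; Δ = +0.007164-0.154020i
  [+4]  conj(Y_{4,4})(Ω₁) = +0.130448+0.154856i ; Y_{4,4}(Ω₂) = +0.053179+0.181400i ; Δ = -0.021154+0.031898i
Accumulated sum +0.128935+0.000000i; after 4π/(2l+1) scaling, +0.180027+0.000000i ⇒ P_4 = 0.180027

0.180027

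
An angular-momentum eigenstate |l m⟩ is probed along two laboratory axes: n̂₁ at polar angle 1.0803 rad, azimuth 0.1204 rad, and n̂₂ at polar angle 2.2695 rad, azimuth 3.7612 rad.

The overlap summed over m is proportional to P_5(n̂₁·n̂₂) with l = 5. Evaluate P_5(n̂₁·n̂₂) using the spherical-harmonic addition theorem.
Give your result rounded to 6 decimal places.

0.066523

Addition theorem: P_5(cos γ) = (4π/11) Σ_m Y*_{lm}(Ω₁) Y_{lm}(Ω₂), m = −5…5:
  m=-5: Y*=(0.204298, 0.140368)  Y=(0.122027, 0.005318)  product (0.024183, 0.018215)
  m=-4: Y*=(0.370979, 0.193891)  Y=(0.255705, 0.199753)  product (0.056131, 0.123683)
  m=-3: Y*=(0.221479, 0.083669)  Y=(0.120144, 0.405531)  product (-0.007321, 0.099869)
  m=-2: Y*=(-0.201671, -0.049523)  Y=(-0.050185, 0.145764)  product (0.017340, -0.026911)
  m=-1: Y*=(-0.300830, -0.036396)  Y=(0.239088, -0.170546)  product (-0.078132, 0.042603)
  m=+0: Y*=(0.141532, -0.000000)  Y=(0.239021, 0.000000)  product (0.033829, 0.000000)
  m=+1: Y*=(0.300830, -0.036396)  Y=(-0.239088, -0.170546)  product (-0.078132, -0.042603)
  m=+2: Y*=(-0.201671, 0.049523)  Y=(-0.050185, -0.145764)  product (0.017340, 0.026911)
  m=+3: Y*=(-0.221479, 0.083669)  Y=(-0.120144, 0.405531)  product (-0.007321, -0.099869)
  m=+4: Y*=(0.370979, -0.193891)  Y=(0.255705, -0.199753)  product (0.056131, -0.123683)
  m=+5: Y*=(-0.204298, 0.140368)  Y=(-0.122027, 0.005318)  product (0.024183, -0.018215)
Σ over m = (0.058231, 0.000000); ×(4π/11) → (0.066523, 0.000000). Real part: 0.066523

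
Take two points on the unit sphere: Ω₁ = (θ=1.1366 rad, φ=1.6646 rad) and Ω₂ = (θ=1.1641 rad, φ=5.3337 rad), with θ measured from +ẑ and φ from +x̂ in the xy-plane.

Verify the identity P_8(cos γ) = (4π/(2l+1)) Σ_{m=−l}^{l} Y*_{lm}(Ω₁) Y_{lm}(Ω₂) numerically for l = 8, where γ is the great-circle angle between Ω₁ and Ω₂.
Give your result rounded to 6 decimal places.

Addition theorem: P_8(cos γ) = (4π/17) Σ_m Y*_{lm}(Ω₁) Y_{lm}(Ω₂), m = −8…8:
  m=-8: Y*=+0.172973+0.161280i  Y=+0.066604+0.252301i  product -0.029170+0.054383i
  m=-7: Y*=+0.267781-0.347446i  Y=+0.420235+0.159720i  product +0.168025-0.103239i
  m=-6: Y*=-0.293660-0.185267i  Y=+0.253536-0.168392i  product -0.105651+0.002478i
  m=-5: Y*=+0.032820-0.064768i  Y=-0.004807+0.137132i  product +0.008724+0.004812i
  m=-4: Y*=-0.333784-0.131469i  Y=+0.281631+0.216932i  product -0.065484-0.109434i
  m=-3: Y*=-0.028941+0.100113i  Y=+0.029098-0.008783i  product +0.000037+0.003167i
  m=-2: Y*=-0.300981-0.057138i  Y=-0.106132+0.311708i  product +0.049754-0.087754i
  m=-1: Y*=-0.015840+0.168366i  Y=+0.056649+0.079131i  product -0.014220+0.008284i
  m=+0: Y*=-0.283589-0.000000i  Y=-0.314796+0.000000i  product +0.089273+0.000000i
  m=+1: Y*=+0.015840+0.168366i  Y=-0.056649+0.079131i  product -0.014220-0.008284i
  m=+2: Y*=-0.300981+0.057138i  Y=-0.106132-0.311708i  product +0.049754+0.087754i
  m=+3: Y*=+0.028941+0.100113i  Y=-0.029098-0.008783i  product +0.000037-0.003167i
  m=+4: Y*=-0.333784+0.131469i  Y=+0.281631-0.216932i  product -0.065484+0.109434i
  m=+5: Y*=-0.032820-0.064768i  Y=+0.004807+0.137132i  product +0.008724-0.004812i
  m=+6: Y*=-0.293660+0.185267i  Y=+0.253536+0.168392i  product -0.105651-0.002478i
  m=+7: Y*=-0.267781-0.347446i  Y=-0.420235+0.159720i  product +0.168025+0.103239i
  m=+8: Y*=+0.172973-0.161280i  Y=+0.066604-0.252301i  product -0.029170-0.054383i
Total Σ_m = +0.113303+0.000000i. Multiply by 0.739198: +0.083754+0.000000i. P_8(cos γ) = 0.083754

0.083754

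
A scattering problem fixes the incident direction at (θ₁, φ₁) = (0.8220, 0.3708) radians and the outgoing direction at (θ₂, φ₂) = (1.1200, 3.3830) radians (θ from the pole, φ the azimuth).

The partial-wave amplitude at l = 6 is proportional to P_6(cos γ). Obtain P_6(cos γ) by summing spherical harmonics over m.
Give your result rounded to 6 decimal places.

0.234345

Summing Y*_{l m}(θ₁,φ₁)·Y_{l m}(θ₂,φ₂) over m ∈ [−6, 6]; prefactor 4π/(2·6+1) = 0.966644:
  term(m=-6) = 0.01368 + 0.01343j   from Y*(Ω₁)=-0.04540 + 0.05923j, Y(Ω₂)=0.03135 - 0.25498j
  term(m=-5) = -0.08258 - 0.06238j   from Y*(Ω₁)=-0.06713 + 0.23068j, Y(Ω₂)=-0.15326 + 0.40258j
  term(m=-4) = 0.09320 + 0.05306j   from Y*(Ω₁)=0.03682 + 0.41930j, Y(Ω₂)=0.14496 - 0.20955j
  term(m=-3) = 0.06387 + 0.02612j   from Y*(Ω₁)=0.16179 + 0.32787j, Y(Ω₂)=0.14137 - 0.12505j
  term(m=-2) = 0.01392 + 0.00369j   from Y*(Ω₁)=-0.03278 - 0.03003j, Y(Ω₂)=-0.28693 + 0.15041j
  term(m=-1) = 0.02955 + 0.00384j   from Y*(Ω₁)=-0.34764 - 0.13516j, Y(Ω₂)=-0.07757 + 0.01910j
  term(m=+0) = -0.02086 + 0.00000j   from Y*(Ω₁)=-0.06359 + 0.00000j, Y(Ω₂)=0.32808 + 0.00000j
  term(m=+1) = 0.02955 - 0.00384j   from Y*(Ω₁)=0.34764 - 0.13516j, Y(Ω₂)=0.07757 + 0.01910j
  term(m=+2) = 0.01392 - 0.00369j   from Y*(Ω₁)=-0.03278 + 0.03003j, Y(Ω₂)=-0.28693 - 0.15041j
  term(m=+3) = 0.06387 - 0.02612j   from Y*(Ω₁)=-0.16179 + 0.32787j, Y(Ω₂)=-0.14137 - 0.12505j
  term(m=+4) = 0.09320 - 0.05306j   from Y*(Ω₁)=0.03682 - 0.41930j, Y(Ω₂)=0.14496 + 0.20955j
  term(m=+5) = -0.08258 + 0.06238j   from Y*(Ω₁)=0.06713 + 0.23068j, Y(Ω₂)=0.15326 + 0.40258j
  term(m=+6) = 0.01368 - 0.01343j   from Y*(Ω₁)=-0.04540 - 0.05923j, Y(Ω₂)=0.03135 + 0.25498j
Accumulated sum 0.24243 + 0.00000j; after 4π/(2l+1) scaling, 0.23435 + 0.00000j ⇒ P_6 = 0.234345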